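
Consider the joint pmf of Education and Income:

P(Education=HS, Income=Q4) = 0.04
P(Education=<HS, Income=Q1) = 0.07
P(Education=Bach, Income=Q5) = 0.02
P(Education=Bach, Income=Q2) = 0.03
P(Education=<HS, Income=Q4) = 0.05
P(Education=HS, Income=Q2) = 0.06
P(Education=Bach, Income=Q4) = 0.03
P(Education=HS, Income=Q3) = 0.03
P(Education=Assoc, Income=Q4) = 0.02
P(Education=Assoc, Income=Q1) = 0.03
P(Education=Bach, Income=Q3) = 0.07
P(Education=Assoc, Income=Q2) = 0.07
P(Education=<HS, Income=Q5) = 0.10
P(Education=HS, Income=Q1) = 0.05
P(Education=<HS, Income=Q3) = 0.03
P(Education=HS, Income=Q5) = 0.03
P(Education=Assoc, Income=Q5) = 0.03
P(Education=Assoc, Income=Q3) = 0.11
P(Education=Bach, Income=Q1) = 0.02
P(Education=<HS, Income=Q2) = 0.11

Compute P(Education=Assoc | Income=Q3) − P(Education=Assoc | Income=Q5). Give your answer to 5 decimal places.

P(Income=Q3) = 0.03 + 0.03 + 0.11 + 0.07 = 0.24; P(Education=Assoc | Income=Q3) = 0.11/0.24 = 0.458333.
P(Income=Q5) = 0.10 + 0.03 + 0.03 + 0.02 = 0.18; P(Education=Assoc | Income=Q5) = 0.03/0.18 = 0.166667.
Difference = 0.29167.

0.29167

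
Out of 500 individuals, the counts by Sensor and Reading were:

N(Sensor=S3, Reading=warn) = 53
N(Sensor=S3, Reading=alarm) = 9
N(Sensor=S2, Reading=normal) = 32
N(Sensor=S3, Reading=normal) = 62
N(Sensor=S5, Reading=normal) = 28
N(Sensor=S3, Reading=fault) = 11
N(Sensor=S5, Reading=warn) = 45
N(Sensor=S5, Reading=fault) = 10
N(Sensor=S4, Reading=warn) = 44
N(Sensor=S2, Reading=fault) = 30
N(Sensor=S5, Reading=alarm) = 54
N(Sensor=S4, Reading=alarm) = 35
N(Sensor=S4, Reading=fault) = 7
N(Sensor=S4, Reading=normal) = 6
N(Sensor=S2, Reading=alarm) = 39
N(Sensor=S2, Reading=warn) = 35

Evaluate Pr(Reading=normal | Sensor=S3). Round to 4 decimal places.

Total with Sensor=S3: 62 + 53 + 9 + 11 = 135.
P(Reading=normal | Sensor=S3) = 62/135 = 0.4593.

0.4593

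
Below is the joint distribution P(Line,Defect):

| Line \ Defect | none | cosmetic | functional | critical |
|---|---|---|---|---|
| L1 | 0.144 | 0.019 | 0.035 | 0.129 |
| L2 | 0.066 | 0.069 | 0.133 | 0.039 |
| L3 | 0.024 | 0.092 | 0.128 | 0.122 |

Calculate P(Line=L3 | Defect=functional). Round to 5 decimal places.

P(Defect=functional) = 0.035 + 0.133 + 0.128 = 0.296.
P(Line=L3 | Defect=functional) = 0.128/0.296 = 0.43243.

0.43243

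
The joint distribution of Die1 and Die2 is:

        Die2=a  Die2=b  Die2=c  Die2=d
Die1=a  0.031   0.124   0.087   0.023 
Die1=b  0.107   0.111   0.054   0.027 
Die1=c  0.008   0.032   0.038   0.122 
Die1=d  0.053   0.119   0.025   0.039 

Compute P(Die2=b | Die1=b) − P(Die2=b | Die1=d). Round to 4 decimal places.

P(Die1=b) = 0.107 + 0.111 + 0.054 + 0.027 = 0.299; P(Die2=b | Die1=b) = 0.111/0.299 = 0.37124.
P(Die1=d) = 0.053 + 0.119 + 0.025 + 0.039 = 0.236; P(Die2=b | Die1=d) = 0.119/0.236 = 0.50424.
Difference = -0.1330.

-0.1330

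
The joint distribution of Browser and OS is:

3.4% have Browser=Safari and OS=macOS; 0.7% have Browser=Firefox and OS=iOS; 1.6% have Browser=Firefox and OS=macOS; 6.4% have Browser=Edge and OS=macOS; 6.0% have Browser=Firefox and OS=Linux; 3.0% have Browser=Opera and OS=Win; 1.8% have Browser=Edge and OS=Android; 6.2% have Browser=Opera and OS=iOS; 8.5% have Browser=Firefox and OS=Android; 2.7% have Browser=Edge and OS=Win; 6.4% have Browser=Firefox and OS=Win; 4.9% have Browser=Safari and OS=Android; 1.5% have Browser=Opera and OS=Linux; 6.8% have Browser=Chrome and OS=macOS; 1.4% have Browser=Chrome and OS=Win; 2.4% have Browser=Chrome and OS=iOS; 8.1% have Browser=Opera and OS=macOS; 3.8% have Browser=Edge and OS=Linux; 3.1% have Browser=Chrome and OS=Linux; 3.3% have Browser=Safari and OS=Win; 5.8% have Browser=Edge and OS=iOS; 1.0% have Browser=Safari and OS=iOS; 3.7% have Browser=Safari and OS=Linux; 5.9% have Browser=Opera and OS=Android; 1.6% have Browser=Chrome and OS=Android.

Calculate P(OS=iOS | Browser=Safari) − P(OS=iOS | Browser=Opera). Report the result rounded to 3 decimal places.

P(Browser=Safari) = 0.033 + 0.034 + 0.037 + 0.010 + 0.049 = 0.163; P(OS=iOS | Browser=Safari) = 0.010/0.163 = 0.0613.
P(Browser=Opera) = 0.030 + 0.081 + 0.015 + 0.062 + 0.059 = 0.247; P(OS=iOS | Browser=Opera) = 0.062/0.247 = 0.2510.
Difference = -0.190.

-0.190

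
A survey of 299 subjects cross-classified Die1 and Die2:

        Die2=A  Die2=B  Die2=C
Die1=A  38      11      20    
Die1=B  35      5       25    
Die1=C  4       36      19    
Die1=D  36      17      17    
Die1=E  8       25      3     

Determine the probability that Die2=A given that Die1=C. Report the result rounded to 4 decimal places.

Total with Die1=C: 4 + 36 + 19 = 59.
P(Die2=A | Die1=C) = 4/59 = 0.0678.

0.0678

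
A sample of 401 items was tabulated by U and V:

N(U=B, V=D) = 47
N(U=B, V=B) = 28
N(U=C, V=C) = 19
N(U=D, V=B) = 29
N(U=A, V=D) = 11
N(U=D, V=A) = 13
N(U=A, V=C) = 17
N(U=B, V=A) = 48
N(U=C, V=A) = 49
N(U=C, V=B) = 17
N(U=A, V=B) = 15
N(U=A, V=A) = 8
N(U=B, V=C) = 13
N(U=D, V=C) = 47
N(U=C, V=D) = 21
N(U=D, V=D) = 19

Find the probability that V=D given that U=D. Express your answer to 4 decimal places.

0.1759

Total with U=D: 13 + 29 + 47 + 19 = 108.
P(V=D | U=D) = 19/108 = 0.1759.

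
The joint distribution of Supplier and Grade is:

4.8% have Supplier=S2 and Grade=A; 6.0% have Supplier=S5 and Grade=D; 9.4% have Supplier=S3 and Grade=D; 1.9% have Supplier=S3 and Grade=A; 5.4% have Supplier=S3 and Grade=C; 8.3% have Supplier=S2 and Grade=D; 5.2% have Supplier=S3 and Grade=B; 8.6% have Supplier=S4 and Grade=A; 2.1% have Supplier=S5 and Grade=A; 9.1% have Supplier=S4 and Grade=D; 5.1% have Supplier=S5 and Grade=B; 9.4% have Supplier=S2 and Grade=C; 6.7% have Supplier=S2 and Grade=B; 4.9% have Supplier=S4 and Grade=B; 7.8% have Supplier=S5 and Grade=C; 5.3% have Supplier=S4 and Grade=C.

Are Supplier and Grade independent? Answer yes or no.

P(Supplier=S4) = 0.279 and P(Grade=A) = 0.174, so their product is 0.04855, but P(Supplier=S4, Grade=A) = 0.086. Since these differ, Supplier and Grade are not independent.

no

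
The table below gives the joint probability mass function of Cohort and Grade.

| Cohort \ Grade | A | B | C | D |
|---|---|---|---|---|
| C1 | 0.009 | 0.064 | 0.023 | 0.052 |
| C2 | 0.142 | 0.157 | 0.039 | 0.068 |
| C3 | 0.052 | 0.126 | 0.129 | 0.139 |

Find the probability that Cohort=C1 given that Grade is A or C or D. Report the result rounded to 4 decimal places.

0.1286

P(Grade=A) = 0.009 + 0.142 + 0.052 = 0.203.
P(Grade=C) = 0.023 + 0.039 + 0.129 = 0.191.
P(Grade=D) = 0.052 + 0.068 + 0.139 = 0.259.
P(Grade ∈ {A, C, D}) = 0.203 + 0.191 + 0.259 = 0.653; P(Cohort=C1, Grade ∈ {A, C, D}) = 0.009 + 0.023 + 0.052 = 0.084.
P(Cohort=C1 | Grade ∈ {A, C, D}) = 0.084/0.653 = 0.1286.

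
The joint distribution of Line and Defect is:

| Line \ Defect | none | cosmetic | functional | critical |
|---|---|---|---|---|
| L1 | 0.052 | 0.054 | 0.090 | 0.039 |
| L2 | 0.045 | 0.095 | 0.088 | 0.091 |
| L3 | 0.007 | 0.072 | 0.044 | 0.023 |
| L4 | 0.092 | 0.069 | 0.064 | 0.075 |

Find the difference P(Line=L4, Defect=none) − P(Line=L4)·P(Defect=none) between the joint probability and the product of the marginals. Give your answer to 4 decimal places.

0.0332

P(Line=L4) = 0.092 + 0.069 + 0.064 + 0.075 = 0.300.
P(Defect=none) = 0.052 + 0.045 + 0.007 + 0.092 = 0.196.
P(Line=L4, Defect=none) − P(Line=L4)P(Defect=none) = 0.092 − 0.300×0.196 = 0.0332.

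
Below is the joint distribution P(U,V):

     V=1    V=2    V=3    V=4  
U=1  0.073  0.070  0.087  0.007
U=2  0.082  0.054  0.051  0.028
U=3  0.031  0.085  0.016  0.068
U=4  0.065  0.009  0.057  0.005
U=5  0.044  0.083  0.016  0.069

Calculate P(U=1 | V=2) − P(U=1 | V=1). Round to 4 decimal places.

-0.0149

P(V=2) = 0.070 + 0.054 + 0.085 + 0.009 + 0.083 = 0.301; P(U=1 | V=2) = 0.070/0.301 = 0.23256.
P(V=1) = 0.073 + 0.082 + 0.031 + 0.065 + 0.044 = 0.295; P(U=1 | V=1) = 0.073/0.295 = 0.24746.
Difference = -0.0149.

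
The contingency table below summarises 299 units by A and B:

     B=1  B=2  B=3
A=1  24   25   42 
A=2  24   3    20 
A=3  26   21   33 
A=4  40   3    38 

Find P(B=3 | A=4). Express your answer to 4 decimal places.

0.4691

Total with A=4: 40 + 3 + 38 = 81.
P(B=3 | A=4) = 38/81 = 0.4691.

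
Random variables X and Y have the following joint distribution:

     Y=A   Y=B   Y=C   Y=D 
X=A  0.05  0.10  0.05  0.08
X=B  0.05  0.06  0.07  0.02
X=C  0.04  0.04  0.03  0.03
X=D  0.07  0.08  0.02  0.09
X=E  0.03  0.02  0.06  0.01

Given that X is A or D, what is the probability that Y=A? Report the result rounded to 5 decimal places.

0.22222

P(X=A) = 0.05 + 0.10 + 0.05 + 0.08 = 0.28.
P(X=D) = 0.07 + 0.08 + 0.02 + 0.09 = 0.26.
P(X ∈ {A, D}) = 0.28 + 0.26 = 0.54; P(Y=A, X ∈ {A, D}) = 0.05 + 0.07 = 0.12.
P(Y=A | X ∈ {A, D}) = 0.12/0.54 = 0.22222.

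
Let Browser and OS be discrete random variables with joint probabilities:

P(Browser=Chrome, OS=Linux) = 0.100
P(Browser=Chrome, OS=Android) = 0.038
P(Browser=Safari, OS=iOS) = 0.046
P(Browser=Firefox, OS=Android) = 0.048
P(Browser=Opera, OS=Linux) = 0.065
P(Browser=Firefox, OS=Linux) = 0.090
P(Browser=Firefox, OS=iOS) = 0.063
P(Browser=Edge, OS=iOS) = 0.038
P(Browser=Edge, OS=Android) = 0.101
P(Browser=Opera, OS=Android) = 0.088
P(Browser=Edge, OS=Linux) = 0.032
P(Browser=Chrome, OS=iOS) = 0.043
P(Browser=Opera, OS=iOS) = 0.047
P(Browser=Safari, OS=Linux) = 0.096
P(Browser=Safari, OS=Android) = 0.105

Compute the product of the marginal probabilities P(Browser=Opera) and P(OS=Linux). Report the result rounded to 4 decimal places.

P(Browser=Opera) = 0.065 + 0.047 + 0.088 = 0.200.
P(OS=Linux) = 0.100 + 0.090 + 0.096 + 0.032 + 0.065 = 0.383.
Product: 0.200 × 0.383 = 0.0766.

0.0766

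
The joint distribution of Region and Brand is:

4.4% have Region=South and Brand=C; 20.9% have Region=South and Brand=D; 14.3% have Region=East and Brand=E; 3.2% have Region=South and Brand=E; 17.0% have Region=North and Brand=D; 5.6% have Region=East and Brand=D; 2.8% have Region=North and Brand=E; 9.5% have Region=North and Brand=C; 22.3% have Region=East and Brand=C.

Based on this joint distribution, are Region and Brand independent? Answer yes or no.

P(Region=East) = 0.422 and P(Brand=D) = 0.435, so their product is 0.18357, but P(Region=East, Brand=D) = 0.056. Since these differ, Region and Brand are not independent.

no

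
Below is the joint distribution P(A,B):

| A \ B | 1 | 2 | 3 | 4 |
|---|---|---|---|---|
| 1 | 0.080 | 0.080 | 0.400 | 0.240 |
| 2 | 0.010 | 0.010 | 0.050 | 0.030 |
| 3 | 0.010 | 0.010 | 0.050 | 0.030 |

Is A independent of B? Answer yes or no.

Every cell satisfies P(A,B) = P(A)·P(B). For instance P(A=2) = 0.100, P(B=1) = 0.100, and 0.100×0.100 = 0.010 matches the joint entry. So A and B are independent.

yes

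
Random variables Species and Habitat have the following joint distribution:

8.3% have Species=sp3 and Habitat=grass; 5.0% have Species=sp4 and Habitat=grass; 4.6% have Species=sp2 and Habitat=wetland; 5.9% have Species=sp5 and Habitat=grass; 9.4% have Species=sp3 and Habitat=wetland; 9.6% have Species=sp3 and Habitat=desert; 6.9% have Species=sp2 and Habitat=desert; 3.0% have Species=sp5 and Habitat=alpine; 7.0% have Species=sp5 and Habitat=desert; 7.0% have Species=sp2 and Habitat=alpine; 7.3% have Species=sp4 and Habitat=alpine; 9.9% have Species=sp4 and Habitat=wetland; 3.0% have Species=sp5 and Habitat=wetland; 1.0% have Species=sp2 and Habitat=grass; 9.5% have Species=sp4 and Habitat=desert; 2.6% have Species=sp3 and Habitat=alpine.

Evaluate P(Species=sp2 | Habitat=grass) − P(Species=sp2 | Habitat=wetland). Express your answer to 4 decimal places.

P(Habitat=grass) = 0.010 + 0.083 + 0.050 + 0.059 = 0.202; P(Species=sp2 | Habitat=grass) = 0.010/0.202 = 0.04950.
P(Habitat=wetland) = 0.046 + 0.094 + 0.099 + 0.030 = 0.269; P(Species=sp2 | Habitat=wetland) = 0.046/0.269 = 0.17100.
Difference = -0.1215.

-0.1215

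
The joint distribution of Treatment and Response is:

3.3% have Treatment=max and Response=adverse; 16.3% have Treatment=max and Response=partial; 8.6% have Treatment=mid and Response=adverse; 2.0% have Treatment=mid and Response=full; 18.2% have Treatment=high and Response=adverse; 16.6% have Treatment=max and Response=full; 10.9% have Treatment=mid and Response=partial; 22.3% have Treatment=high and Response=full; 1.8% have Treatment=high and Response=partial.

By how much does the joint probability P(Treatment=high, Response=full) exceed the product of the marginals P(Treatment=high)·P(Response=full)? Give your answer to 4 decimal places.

0.0500

P(Treatment=high) = 0.018 + 0.223 + 0.182 = 0.423.
P(Response=full) = 0.020 + 0.223 + 0.166 = 0.409.
P(Treatment=high, Response=full) − P(Treatment=high)P(Response=full) = 0.223 − 0.423×0.409 = 0.0500.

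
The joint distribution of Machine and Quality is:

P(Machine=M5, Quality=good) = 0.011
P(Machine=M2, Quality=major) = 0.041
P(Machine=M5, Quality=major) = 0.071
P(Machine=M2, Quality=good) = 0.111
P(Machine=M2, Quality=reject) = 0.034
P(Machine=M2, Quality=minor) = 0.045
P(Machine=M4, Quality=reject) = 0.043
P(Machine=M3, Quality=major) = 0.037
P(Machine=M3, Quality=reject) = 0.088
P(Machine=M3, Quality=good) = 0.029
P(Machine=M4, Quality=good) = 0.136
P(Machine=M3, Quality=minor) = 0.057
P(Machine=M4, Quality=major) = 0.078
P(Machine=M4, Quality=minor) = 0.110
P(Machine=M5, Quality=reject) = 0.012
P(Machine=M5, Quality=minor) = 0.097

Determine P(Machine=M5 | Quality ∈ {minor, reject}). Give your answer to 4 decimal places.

P(Quality=minor) = 0.045 + 0.057 + 0.110 + 0.097 = 0.309.
P(Quality=reject) = 0.034 + 0.088 + 0.043 + 0.012 = 0.177.
P(Quality ∈ {minor, reject}) = 0.309 + 0.177 = 0.486; P(Machine=M5, Quality ∈ {minor, reject}) = 0.097 + 0.012 = 0.109.
P(Machine=M5 | Quality ∈ {minor, reject}) = 0.109/0.486 = 0.2243.

0.2243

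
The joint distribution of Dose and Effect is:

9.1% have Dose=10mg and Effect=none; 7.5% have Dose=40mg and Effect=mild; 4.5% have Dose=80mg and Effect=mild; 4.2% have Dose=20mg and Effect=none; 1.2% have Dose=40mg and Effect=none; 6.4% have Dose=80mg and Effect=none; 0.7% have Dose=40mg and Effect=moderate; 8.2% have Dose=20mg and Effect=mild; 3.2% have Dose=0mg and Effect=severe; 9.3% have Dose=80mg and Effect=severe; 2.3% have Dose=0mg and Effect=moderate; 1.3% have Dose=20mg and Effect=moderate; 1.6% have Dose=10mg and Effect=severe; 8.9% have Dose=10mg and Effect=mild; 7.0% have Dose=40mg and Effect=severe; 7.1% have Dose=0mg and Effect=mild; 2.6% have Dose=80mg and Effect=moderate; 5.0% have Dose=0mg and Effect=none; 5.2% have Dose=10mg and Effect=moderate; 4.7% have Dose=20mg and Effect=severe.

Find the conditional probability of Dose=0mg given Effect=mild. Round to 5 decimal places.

P(Effect=mild) = 0.071 + 0.089 + 0.082 + 0.075 + 0.045 = 0.362.
P(Dose=0mg | Effect=mild) = 0.071/0.362 = 0.19613.

0.19613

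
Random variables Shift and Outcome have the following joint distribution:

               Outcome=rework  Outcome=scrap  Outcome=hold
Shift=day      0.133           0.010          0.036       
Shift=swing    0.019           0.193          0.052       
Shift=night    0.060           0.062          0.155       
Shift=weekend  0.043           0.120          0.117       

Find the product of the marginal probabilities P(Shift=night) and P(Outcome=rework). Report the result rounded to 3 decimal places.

P(Shift=night) = 0.060 + 0.062 + 0.155 = 0.277.
P(Outcome=rework) = 0.133 + 0.019 + 0.060 + 0.043 = 0.255.
Product: 0.277 × 0.255 = 0.071.

0.071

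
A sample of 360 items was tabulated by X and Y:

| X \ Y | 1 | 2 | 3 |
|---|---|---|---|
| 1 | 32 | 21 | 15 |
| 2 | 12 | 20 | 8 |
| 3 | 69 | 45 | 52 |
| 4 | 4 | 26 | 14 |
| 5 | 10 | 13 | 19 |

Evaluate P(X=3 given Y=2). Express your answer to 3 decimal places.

0.360

Total with Y=2: 21 + 20 + 45 + 26 + 13 = 125.
P(X=3 | Y=2) = 45/125 = 0.360.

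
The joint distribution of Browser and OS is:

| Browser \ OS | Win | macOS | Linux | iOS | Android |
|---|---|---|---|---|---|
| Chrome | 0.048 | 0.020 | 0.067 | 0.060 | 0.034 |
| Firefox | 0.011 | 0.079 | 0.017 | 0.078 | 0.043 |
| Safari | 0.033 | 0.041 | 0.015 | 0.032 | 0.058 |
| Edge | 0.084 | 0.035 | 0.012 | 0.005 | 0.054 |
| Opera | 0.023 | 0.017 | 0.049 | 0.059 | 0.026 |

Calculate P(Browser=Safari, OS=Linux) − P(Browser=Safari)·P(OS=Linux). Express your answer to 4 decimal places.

-0.0136

P(Browser=Safari) = 0.033 + 0.041 + 0.015 + 0.032 + 0.058 = 0.179.
P(OS=Linux) = 0.067 + 0.017 + 0.015 + 0.012 + 0.049 = 0.160.
P(Browser=Safari, OS=Linux) − P(Browser=Safari)P(OS=Linux) = 0.015 − 0.179×0.160 = -0.0136.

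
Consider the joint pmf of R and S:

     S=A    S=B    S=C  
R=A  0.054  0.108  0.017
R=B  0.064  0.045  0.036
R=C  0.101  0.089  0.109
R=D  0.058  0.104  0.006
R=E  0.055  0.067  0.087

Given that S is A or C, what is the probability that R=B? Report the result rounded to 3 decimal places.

P(S=A) = 0.054 + 0.064 + 0.101 + 0.058 + 0.055 = 0.332.
P(S=C) = 0.017 + 0.036 + 0.109 + 0.006 + 0.087 = 0.255.
P(S ∈ {A, C}) = 0.332 + 0.255 = 0.587; P(R=B, S ∈ {A, C}) = 0.064 + 0.036 = 0.100.
P(R=B | S ∈ {A, C}) = 0.100/0.587 = 0.170.

0.170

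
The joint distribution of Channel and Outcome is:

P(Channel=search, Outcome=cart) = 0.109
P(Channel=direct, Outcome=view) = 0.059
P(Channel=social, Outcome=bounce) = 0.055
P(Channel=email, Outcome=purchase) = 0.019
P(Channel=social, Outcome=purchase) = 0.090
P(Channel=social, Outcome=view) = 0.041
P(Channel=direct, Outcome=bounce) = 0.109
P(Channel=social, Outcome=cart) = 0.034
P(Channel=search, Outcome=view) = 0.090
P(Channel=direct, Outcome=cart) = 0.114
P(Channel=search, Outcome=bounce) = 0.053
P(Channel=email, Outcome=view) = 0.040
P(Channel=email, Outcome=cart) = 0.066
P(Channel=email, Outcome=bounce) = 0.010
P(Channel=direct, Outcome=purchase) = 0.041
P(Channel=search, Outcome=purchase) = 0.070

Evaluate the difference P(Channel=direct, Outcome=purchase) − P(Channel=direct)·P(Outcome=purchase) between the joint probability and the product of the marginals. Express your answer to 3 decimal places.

P(Channel=direct) = 0.109 + 0.059 + 0.114 + 0.041 = 0.323.
P(Outcome=purchase) = 0.019 + 0.070 + 0.090 + 0.041 = 0.220.
P(Channel=direct, Outcome=purchase) − P(Channel=direct)P(Outcome=purchase) = 0.041 − 0.323×0.220 = -0.030.

-0.030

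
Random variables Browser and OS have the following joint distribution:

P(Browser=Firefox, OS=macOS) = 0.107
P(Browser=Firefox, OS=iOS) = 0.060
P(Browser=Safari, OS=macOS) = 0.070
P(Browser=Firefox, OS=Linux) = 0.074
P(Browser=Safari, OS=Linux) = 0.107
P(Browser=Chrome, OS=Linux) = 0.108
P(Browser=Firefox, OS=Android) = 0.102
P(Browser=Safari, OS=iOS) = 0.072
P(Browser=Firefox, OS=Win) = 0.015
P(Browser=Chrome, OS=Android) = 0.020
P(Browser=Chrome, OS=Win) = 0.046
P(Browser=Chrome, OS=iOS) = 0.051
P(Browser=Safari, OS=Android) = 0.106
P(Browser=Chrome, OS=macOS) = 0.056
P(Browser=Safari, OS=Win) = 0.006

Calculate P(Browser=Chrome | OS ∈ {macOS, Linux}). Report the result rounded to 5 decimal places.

P(OS=macOS) = 0.056 + 0.107 + 0.070 = 0.233.
P(OS=Linux) = 0.108 + 0.074 + 0.107 = 0.289.
P(OS ∈ {macOS, Linux}) = 0.233 + 0.289 = 0.522; P(Browser=Chrome, OS ∈ {macOS, Linux}) = 0.056 + 0.108 = 0.164.
P(Browser=Chrome | OS ∈ {macOS, Linux}) = 0.164/0.522 = 0.31418.

0.31418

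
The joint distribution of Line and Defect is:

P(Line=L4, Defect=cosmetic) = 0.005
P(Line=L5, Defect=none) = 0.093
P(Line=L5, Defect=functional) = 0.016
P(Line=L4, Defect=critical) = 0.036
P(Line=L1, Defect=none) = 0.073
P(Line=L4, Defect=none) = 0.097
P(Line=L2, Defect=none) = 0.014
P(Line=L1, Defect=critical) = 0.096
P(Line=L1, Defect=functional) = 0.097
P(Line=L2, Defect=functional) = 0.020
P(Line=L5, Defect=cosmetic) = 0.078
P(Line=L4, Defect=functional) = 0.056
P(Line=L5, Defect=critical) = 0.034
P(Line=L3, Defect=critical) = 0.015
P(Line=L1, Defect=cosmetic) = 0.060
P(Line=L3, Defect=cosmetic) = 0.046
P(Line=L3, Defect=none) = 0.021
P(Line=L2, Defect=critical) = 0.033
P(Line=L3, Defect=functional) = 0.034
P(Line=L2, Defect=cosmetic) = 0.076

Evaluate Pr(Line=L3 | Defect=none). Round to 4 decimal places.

P(Defect=none) = 0.073 + 0.014 + 0.021 + 0.097 + 0.093 = 0.298.
P(Line=L3 | Defect=none) = 0.021/0.298 = 0.0705.

0.0705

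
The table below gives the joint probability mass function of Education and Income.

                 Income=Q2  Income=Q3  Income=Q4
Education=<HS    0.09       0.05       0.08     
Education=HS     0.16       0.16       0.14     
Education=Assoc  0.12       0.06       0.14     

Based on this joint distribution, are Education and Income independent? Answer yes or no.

no

P(Education=HS) = 0.46 and P(Income=Q3) = 0.27, so their product is 0.1242, but P(Education=HS, Income=Q3) = 0.16. Since these differ, Education and Income are not independent.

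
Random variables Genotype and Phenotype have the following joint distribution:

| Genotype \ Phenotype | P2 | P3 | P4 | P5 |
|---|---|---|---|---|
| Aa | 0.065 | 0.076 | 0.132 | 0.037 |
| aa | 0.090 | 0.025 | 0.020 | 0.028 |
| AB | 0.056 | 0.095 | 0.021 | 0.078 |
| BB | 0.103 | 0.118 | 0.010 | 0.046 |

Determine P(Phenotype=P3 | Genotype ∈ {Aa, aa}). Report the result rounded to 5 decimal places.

P(Genotype=Aa) = 0.065 + 0.076 + 0.132 + 0.037 = 0.310.
P(Genotype=aa) = 0.090 + 0.025 + 0.020 + 0.028 = 0.163.
P(Genotype ∈ {Aa, aa}) = 0.310 + 0.163 = 0.473; P(Phenotype=P3, Genotype ∈ {Aa, aa}) = 0.076 + 0.025 = 0.101.
P(Phenotype=P3 | Genotype ∈ {Aa, aa}) = 0.101/0.473 = 0.21353.

0.21353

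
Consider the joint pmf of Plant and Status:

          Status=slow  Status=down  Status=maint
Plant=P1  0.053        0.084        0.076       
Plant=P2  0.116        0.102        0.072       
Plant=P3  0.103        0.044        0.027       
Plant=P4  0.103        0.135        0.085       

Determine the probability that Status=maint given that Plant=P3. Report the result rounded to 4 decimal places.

0.1552

P(Plant=P3) = 0.103 + 0.044 + 0.027 = 0.174.
P(Status=maint | Plant=P3) = 0.027/0.174 = 0.1552.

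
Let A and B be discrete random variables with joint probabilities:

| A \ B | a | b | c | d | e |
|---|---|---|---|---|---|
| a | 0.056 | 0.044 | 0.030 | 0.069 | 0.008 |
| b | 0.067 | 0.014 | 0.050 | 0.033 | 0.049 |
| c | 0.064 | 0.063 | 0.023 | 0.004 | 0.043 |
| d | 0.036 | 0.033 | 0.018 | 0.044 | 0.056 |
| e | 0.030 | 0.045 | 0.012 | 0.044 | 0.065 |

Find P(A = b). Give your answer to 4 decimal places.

P(A=b) = 0.067 + 0.014 + 0.050 + 0.033 + 0.049 = 0.213.

0.2130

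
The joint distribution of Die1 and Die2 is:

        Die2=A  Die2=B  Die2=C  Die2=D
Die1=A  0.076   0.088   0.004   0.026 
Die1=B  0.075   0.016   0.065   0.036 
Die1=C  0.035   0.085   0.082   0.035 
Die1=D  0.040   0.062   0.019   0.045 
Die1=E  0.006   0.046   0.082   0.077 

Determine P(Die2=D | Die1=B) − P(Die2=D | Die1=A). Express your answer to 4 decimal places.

0.0535

P(Die1=B) = 0.075 + 0.016 + 0.065 + 0.036 = 0.192; P(Die2=D | Die1=B) = 0.036/0.192 = 0.18750.
P(Die1=A) = 0.076 + 0.088 + 0.004 + 0.026 = 0.194; P(Die2=D | Die1=A) = 0.026/0.194 = 0.13402.
Difference = 0.0535.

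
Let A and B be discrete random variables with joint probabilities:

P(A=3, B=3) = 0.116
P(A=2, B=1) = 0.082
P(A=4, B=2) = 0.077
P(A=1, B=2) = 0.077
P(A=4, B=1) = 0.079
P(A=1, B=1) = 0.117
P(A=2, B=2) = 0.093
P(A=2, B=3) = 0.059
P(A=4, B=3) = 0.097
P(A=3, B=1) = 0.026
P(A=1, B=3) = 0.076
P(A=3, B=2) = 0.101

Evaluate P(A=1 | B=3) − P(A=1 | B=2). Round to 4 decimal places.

-0.0029

P(B=3) = 0.076 + 0.059 + 0.116 + 0.097 = 0.348; P(A=1 | B=3) = 0.076/0.348 = 0.21839.
P(B=2) = 0.077 + 0.093 + 0.101 + 0.077 = 0.348; P(A=1 | B=2) = 0.077/0.348 = 0.22126.
Difference = -0.0029.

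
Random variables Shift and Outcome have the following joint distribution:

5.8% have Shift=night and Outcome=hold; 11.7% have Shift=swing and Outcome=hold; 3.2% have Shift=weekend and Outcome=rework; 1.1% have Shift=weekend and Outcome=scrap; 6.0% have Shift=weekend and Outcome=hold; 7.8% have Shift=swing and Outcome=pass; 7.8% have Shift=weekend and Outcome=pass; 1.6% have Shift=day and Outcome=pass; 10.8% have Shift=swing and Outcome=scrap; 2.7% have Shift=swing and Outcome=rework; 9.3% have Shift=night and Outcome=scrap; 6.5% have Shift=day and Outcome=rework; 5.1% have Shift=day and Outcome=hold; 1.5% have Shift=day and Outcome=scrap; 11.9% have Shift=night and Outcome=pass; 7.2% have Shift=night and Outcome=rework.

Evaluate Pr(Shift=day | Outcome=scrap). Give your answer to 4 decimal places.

P(Outcome=scrap) = 0.015 + 0.108 + 0.093 + 0.011 = 0.227.
P(Shift=day | Outcome=scrap) = 0.015/0.227 = 0.0661.

0.0661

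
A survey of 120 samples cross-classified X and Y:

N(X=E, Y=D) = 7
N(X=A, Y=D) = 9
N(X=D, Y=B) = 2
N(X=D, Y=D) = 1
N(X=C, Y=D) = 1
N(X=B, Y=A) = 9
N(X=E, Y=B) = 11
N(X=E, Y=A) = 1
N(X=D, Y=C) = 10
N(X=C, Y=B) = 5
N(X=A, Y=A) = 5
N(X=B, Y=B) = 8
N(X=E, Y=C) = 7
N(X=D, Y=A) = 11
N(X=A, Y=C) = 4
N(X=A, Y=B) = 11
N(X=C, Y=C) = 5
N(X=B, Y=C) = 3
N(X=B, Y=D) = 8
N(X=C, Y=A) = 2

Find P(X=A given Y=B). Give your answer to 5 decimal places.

0.29730

Total with Y=B: 11 + 8 + 5 + 2 + 11 = 37.
P(X=A | Y=B) = 11/37 = 0.29730.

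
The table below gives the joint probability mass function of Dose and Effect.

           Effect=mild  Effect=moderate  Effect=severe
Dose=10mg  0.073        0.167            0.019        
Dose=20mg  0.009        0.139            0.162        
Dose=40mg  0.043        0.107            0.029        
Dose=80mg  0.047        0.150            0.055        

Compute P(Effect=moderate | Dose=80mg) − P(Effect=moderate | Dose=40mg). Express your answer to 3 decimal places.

P(Dose=80mg) = 0.047 + 0.150 + 0.055 = 0.252; P(Effect=moderate | Dose=80mg) = 0.150/0.252 = 0.5952.
P(Dose=40mg) = 0.043 + 0.107 + 0.029 = 0.179; P(Effect=moderate | Dose=40mg) = 0.107/0.179 = 0.5978.
Difference = -0.003.

-0.003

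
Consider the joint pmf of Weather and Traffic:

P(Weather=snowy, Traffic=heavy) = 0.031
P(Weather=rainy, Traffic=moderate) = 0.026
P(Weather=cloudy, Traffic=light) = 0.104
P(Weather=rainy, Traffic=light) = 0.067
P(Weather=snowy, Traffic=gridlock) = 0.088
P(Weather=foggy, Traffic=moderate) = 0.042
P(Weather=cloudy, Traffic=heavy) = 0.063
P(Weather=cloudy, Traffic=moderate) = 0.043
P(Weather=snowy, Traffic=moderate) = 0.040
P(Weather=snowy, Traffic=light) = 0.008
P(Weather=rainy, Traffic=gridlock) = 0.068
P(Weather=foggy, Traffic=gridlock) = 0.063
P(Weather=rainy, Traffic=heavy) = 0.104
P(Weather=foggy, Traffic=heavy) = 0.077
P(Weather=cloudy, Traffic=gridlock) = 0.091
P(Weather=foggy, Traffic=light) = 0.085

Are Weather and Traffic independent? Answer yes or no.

P(Weather=snowy) = 0.167 and P(Traffic=gridlock) = 0.310, so their product is 0.05177, but P(Weather=snowy, Traffic=gridlock) = 0.088. Since these differ, Weather and Traffic are not independent.

no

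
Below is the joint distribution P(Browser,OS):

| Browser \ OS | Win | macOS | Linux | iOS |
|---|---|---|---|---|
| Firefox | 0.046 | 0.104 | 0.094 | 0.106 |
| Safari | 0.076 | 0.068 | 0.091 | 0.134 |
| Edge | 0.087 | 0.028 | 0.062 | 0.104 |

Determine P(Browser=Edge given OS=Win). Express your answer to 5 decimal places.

P(OS=Win) = 0.046 + 0.076 + 0.087 = 0.209.
P(Browser=Edge | OS=Win) = 0.087/0.209 = 0.41627.

0.41627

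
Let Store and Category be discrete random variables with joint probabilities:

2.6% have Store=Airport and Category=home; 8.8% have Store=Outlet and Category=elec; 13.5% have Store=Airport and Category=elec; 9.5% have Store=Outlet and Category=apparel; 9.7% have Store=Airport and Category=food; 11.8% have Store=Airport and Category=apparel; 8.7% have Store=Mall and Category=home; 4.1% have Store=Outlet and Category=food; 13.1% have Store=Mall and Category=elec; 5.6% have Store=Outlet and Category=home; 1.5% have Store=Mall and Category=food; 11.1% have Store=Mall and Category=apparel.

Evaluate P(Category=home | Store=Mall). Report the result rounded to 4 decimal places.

P(Store=Mall) = 0.015 + 0.111 + 0.131 + 0.087 = 0.344.
P(Category=home | Store=Mall) = 0.087/0.344 = 0.2529.

0.2529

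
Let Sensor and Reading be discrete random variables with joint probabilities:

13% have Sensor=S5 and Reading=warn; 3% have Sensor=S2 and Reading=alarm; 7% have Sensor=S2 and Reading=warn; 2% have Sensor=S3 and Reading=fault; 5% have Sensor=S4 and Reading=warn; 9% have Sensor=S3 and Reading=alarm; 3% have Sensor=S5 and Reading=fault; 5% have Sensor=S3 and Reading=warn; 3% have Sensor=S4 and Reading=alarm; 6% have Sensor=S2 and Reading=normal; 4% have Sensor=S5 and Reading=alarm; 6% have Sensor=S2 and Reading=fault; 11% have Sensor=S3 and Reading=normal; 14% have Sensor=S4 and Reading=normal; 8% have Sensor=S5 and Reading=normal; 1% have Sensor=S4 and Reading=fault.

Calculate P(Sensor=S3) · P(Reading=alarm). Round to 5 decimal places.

P(Sensor=S3) = 0.11 + 0.05 + 0.09 + 0.02 = 0.27.
P(Reading=alarm) = 0.03 + 0.09 + 0.03 + 0.04 = 0.19.
Product: 0.27 × 0.19 = 0.05130.

0.05130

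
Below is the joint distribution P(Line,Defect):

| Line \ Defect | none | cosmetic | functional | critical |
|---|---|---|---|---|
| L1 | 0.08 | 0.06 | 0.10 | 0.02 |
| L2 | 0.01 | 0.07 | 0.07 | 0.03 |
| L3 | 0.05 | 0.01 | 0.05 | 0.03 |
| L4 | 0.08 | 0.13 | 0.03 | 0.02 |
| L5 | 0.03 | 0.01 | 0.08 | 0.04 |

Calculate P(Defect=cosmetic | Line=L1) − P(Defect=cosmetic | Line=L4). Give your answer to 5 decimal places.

-0.26923

P(Line=L1) = 0.08 + 0.06 + 0.10 + 0.02 = 0.26; P(Defect=cosmetic | Line=L1) = 0.06/0.26 = 0.230769.
P(Line=L4) = 0.08 + 0.13 + 0.03 + 0.02 = 0.26; P(Defect=cosmetic | Line=L4) = 0.13/0.26 = 0.500000.
Difference = -0.26923.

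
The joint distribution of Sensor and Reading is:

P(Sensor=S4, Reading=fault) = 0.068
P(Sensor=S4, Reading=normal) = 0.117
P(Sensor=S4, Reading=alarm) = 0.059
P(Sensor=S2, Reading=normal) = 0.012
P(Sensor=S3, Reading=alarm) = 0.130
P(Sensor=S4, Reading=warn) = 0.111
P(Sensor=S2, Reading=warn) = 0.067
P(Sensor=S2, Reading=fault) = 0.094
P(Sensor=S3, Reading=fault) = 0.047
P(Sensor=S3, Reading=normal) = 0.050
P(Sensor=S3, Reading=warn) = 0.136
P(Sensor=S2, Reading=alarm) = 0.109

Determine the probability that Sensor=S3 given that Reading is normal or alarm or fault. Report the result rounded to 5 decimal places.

0.33090

P(Reading=normal) = 0.012 + 0.050 + 0.117 = 0.179.
P(Reading=alarm) = 0.109 + 0.130 + 0.059 = 0.298.
P(Reading=fault) = 0.094 + 0.047 + 0.068 = 0.209.
P(Reading ∈ {normal, alarm, fault}) = 0.179 + 0.298 + 0.209 = 0.686; P(Sensor=S3, Reading ∈ {normal, alarm, fault}) = 0.050 + 0.130 + 0.047 = 0.227.
P(Sensor=S3 | Reading ∈ {normal, alarm, fault}) = 0.227/0.686 = 0.33090.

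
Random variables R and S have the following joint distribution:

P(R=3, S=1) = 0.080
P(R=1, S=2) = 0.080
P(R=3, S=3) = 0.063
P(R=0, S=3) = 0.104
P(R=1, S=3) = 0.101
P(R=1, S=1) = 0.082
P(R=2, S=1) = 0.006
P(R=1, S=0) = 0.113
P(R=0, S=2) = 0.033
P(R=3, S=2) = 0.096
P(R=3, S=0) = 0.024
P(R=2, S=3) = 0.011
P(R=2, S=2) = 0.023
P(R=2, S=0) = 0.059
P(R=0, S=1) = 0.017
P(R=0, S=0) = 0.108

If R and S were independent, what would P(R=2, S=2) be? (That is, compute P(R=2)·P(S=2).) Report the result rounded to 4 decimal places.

0.0230

P(R=2) = 0.059 + 0.006 + 0.023 + 0.011 = 0.099.
P(S=2) = 0.033 + 0.080 + 0.023 + 0.096 = 0.232.
Product: 0.099 × 0.232 = 0.0230.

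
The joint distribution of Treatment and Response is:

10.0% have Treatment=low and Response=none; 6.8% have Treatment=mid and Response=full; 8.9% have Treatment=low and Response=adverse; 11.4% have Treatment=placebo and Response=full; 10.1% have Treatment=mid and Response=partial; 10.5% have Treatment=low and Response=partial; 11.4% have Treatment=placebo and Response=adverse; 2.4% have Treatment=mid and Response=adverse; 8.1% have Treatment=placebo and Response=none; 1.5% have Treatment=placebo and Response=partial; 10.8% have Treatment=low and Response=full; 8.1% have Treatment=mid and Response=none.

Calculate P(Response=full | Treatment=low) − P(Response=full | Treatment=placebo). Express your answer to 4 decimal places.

-0.0832

P(Treatment=low) = 0.100 + 0.105 + 0.108 + 0.089 = 0.402; P(Response=full | Treatment=low) = 0.108/0.402 = 0.26866.
P(Treatment=placebo) = 0.081 + 0.015 + 0.114 + 0.114 = 0.324; P(Response=full | Treatment=placebo) = 0.114/0.324 = 0.35185.
Difference = -0.0832.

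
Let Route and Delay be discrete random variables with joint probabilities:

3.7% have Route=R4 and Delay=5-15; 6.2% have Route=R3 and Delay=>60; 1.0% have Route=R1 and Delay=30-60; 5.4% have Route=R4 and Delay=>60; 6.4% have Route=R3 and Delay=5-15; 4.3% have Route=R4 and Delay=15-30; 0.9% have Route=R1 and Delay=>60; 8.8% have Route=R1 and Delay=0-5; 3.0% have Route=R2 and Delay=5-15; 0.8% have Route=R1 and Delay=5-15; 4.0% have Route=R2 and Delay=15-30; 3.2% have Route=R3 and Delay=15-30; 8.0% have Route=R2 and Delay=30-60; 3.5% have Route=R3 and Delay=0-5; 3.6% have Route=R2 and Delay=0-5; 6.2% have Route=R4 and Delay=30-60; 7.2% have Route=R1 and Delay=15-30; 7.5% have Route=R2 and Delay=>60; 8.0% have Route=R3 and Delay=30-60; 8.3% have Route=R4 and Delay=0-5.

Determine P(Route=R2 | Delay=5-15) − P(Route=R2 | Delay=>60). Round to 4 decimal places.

P(Delay=5-15) = 0.008 + 0.030 + 0.064 + 0.037 = 0.139; P(Route=R2 | Delay=5-15) = 0.030/0.139 = 0.21583.
P(Delay=>60) = 0.009 + 0.075 + 0.062 + 0.054 = 0.200; P(Route=R2 | Delay=>60) = 0.075/0.200 = 0.37500.
Difference = -0.1592.

-0.1592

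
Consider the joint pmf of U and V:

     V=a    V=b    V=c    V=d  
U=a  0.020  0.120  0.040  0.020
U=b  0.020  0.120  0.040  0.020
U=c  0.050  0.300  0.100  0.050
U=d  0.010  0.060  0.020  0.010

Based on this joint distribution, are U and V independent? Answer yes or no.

yes

Every cell satisfies P(U,V) = P(U)·P(V). For instance P(U=b) = 0.200, P(V=d) = 0.100, and 0.200×0.100 = 0.020 matches the joint entry. So U and V are independent.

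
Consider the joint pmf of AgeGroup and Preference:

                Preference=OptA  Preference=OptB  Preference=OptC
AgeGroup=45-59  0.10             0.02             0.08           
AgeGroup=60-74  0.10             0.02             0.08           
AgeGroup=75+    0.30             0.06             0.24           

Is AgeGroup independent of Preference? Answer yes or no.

Every cell satisfies P(AgeGroup,Preference) = P(AgeGroup)·P(Preference). For instance P(AgeGroup=75+) = 0.60, P(Preference=OptC) = 0.40, and 0.60×0.40 = 0.24 matches the joint entry. So AgeGroup and Preference are independent.

yes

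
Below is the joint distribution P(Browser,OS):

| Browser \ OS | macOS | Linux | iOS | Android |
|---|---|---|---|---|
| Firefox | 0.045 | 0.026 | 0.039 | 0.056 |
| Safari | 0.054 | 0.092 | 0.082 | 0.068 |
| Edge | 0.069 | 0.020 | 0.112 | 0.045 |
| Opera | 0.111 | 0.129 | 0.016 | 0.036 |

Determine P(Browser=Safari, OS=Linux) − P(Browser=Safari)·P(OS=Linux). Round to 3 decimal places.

0.013

P(Browser=Safari) = 0.054 + 0.092 + 0.082 + 0.068 = 0.296.
P(OS=Linux) = 0.026 + 0.092 + 0.020 + 0.129 = 0.267.
P(Browser=Safari, OS=Linux) − P(Browser=Safari)P(OS=Linux) = 0.092 − 0.296×0.267 = 0.013.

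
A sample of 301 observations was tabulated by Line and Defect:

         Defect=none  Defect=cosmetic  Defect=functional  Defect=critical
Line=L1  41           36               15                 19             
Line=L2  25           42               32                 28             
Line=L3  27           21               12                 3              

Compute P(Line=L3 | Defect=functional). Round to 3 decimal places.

0.203

Total with Defect=functional: 15 + 32 + 12 = 59.
P(Line=L3 | Defect=functional) = 12/59 = 0.203.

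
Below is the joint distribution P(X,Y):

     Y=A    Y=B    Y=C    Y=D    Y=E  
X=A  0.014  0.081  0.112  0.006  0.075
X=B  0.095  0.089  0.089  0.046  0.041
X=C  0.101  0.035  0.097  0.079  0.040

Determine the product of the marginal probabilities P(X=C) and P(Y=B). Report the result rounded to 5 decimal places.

0.07216

P(X=C) = 0.101 + 0.035 + 0.097 + 0.079 + 0.040 = 0.352.
P(Y=B) = 0.081 + 0.089 + 0.035 = 0.205.
Product: 0.352 × 0.205 = 0.07216.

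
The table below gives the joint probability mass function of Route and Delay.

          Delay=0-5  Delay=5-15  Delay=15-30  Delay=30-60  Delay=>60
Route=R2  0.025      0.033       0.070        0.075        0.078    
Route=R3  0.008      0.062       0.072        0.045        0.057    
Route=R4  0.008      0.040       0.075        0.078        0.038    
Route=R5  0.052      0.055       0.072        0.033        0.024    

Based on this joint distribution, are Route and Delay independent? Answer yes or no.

no

P(Route=R5) = 0.236 and P(Delay=0-5) = 0.093, so their product is 0.02195, but P(Route=R5, Delay=0-5) = 0.052. Since these differ, Route and Delay are not independent.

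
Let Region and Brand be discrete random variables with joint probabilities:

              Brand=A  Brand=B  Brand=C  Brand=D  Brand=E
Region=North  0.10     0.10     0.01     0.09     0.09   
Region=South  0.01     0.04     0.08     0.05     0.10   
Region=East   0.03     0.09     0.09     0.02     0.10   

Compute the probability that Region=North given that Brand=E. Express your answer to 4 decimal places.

P(Brand=E) = 0.09 + 0.10 + 0.10 = 0.29.
P(Region=North | Brand=E) = 0.09/0.29 = 0.3103.

0.3103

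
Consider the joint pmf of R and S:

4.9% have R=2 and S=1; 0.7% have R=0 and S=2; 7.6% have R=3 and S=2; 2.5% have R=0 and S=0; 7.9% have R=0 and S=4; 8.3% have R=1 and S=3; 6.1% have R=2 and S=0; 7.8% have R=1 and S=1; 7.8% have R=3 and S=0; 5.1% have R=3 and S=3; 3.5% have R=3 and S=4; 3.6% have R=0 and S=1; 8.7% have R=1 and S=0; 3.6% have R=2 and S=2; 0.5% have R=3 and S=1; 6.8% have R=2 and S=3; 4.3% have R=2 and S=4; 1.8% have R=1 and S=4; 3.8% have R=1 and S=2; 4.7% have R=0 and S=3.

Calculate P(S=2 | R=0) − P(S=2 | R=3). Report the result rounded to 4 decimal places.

P(R=0) = 0.025 + 0.036 + 0.007 + 0.047 + 0.079 = 0.194; P(S=2 | R=0) = 0.007/0.194 = 0.03608.
P(R=3) = 0.078 + 0.005 + 0.076 + 0.051 + 0.035 = 0.245; P(S=2 | R=3) = 0.076/0.245 = 0.31020.
Difference = -0.2741.

-0.2741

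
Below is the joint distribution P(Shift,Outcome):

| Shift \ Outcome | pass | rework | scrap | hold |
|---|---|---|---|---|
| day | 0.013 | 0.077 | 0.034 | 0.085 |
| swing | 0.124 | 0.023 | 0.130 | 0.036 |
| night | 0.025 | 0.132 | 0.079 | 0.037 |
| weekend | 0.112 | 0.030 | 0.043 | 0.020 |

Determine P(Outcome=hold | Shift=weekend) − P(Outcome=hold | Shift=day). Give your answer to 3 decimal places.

-0.309

P(Shift=weekend) = 0.112 + 0.030 + 0.043 + 0.020 = 0.205; P(Outcome=hold | Shift=weekend) = 0.020/0.205 = 0.0976.
P(Shift=day) = 0.013 + 0.077 + 0.034 + 0.085 = 0.209; P(Outcome=hold | Shift=day) = 0.085/0.209 = 0.4067.
Difference = -0.309.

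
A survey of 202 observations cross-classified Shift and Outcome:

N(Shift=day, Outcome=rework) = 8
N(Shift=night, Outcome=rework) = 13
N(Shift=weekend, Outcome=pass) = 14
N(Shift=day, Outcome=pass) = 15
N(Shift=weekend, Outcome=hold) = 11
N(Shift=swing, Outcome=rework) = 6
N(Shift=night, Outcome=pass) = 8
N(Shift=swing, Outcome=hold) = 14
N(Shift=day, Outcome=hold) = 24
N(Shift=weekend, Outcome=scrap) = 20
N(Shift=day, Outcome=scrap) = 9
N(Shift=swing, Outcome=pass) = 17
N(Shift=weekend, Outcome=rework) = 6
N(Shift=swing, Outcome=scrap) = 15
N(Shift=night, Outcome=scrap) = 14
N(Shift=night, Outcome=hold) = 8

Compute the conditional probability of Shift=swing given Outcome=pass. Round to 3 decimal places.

Total with Outcome=pass: 15 + 17 + 8 + 14 = 54.
P(Shift=swing | Outcome=pass) = 17/54 = 0.315.

0.315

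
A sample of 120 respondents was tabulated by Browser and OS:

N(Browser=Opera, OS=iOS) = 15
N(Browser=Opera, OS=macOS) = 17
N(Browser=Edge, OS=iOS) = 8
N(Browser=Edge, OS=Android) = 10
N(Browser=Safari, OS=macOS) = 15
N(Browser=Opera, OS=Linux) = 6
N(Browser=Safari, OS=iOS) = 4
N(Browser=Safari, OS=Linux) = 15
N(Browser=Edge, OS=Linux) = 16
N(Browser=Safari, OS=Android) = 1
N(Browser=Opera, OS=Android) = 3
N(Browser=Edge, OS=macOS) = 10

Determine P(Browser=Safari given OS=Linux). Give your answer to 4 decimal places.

Total with OS=Linux: 15 + 16 + 6 = 37.
P(Browser=Safari | OS=Linux) = 15/37 = 0.4054.

0.4054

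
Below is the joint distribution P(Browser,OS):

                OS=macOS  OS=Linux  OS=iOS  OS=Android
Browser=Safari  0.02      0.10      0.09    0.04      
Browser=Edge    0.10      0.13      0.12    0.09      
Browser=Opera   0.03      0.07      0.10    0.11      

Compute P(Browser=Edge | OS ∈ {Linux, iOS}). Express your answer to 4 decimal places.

P(OS=Linux) = 0.10 + 0.13 + 0.07 = 0.30.
P(OS=iOS) = 0.09 + 0.12 + 0.10 = 0.31.
P(OS ∈ {Linux, iOS}) = 0.30 + 0.31 = 0.61; P(Browser=Edge, OS ∈ {Linux, iOS}) = 0.13 + 0.12 = 0.25.
P(Browser=Edge | OS ∈ {Linux, iOS}) = 0.25/0.61 = 0.4098.

0.4098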